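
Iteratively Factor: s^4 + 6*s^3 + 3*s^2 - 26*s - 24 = (s - 2)*(s^3 + 8*s^2 + 19*s + 12) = (s - 2)*(s + 1)*(s^2 + 7*s + 12) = (s - 2)*(s + 1)*(s + 3)*(s + 4)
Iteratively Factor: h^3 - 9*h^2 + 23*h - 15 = (h - 5)*(h^2 - 4*h + 3) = (h - 5)*(h - 3)*(h - 1)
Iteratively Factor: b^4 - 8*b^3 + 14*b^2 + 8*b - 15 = (b - 5)*(b^3 - 3*b^2 - b + 3) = (b - 5)*(b - 1)*(b^2 - 2*b - 3) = (b - 5)*(b - 1)*(b + 1)*(b - 3)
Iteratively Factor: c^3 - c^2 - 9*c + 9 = (c - 1)*(c^2 - 9) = (c - 1)*(c + 3)*(c - 3)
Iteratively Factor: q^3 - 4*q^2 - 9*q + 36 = (q - 4)*(q^2 - 9) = (q - 4)*(q - 3)*(q + 3)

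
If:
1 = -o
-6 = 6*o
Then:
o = -1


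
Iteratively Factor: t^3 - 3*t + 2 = (t + 2)*(t^2 - 2*t + 1) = (t - 1)*(t + 2)*(t - 1)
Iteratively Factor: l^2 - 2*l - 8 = (l + 2)*(l - 4)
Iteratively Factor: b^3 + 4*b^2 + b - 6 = (b + 2)*(b^2 + 2*b - 3) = (b + 2)*(b + 3)*(b - 1)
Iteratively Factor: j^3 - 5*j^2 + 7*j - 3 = (j - 1)*(j^2 - 4*j + 3) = (j - 1)^2*(j - 3)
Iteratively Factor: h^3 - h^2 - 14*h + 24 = (h + 4)*(h^2 - 5*h + 6) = (h - 2)*(h + 4)*(h - 3)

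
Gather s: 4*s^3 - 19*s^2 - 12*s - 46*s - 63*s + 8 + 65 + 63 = 4*s^3 - 19*s^2 - 121*s + 136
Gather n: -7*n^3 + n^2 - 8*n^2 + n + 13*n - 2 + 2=-7*n^3 - 7*n^2 + 14*n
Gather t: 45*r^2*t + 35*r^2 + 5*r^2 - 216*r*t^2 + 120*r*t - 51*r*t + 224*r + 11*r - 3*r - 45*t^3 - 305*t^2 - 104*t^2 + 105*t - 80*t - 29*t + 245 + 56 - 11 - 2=40*r^2 + 232*r - 45*t^3 + t^2*(-216*r - 409) + t*(45*r^2 + 69*r - 4) + 288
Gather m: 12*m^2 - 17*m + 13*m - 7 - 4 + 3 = 12*m^2 - 4*m - 8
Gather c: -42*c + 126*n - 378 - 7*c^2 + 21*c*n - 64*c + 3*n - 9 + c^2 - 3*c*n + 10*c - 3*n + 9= -6*c^2 + c*(18*n - 96) + 126*n - 378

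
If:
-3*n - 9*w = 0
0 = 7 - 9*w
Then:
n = -7/3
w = 7/9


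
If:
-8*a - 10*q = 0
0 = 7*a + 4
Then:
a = -4/7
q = 16/35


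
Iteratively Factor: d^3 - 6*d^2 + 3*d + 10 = (d - 5)*(d^2 - d - 2) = (d - 5)*(d - 2)*(d + 1)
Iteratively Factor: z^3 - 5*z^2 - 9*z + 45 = (z - 5)*(z^2 - 9) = (z - 5)*(z - 3)*(z + 3)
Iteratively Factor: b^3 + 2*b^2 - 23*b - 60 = (b + 4)*(b^2 - 2*b - 15) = (b - 5)*(b + 4)*(b + 3)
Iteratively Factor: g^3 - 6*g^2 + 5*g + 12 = (g + 1)*(g^2 - 7*g + 12) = (g - 3)*(g + 1)*(g - 4)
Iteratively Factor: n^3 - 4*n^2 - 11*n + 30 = (n + 3)*(n^2 - 7*n + 10) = (n - 5)*(n + 3)*(n - 2)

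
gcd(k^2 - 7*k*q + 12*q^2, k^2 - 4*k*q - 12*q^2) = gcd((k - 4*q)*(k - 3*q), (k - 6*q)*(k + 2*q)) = 1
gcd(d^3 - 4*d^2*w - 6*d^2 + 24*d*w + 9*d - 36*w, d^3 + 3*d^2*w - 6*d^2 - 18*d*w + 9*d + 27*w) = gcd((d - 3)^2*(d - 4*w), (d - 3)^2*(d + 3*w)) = d^2 - 6*d + 9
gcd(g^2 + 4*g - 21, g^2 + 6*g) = 1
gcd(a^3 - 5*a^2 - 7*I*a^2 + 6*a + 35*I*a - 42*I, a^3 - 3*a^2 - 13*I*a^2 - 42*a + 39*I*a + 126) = a^2 + a*(-3 - 7*I) + 21*I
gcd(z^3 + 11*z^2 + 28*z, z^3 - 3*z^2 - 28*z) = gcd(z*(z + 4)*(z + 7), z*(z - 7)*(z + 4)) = z^2 + 4*z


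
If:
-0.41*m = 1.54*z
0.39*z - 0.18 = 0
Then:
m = -1.73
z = 0.46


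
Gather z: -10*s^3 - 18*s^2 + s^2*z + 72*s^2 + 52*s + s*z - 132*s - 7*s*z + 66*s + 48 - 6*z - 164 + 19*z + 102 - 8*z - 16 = -10*s^3 + 54*s^2 - 14*s + z*(s^2 - 6*s + 5) - 30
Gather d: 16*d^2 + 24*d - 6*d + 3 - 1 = 16*d^2 + 18*d + 2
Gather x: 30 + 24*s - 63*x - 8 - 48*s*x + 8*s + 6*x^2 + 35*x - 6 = 32*s + 6*x^2 + x*(-48*s - 28) + 16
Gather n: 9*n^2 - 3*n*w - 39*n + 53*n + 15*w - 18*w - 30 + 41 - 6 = 9*n^2 + n*(14 - 3*w) - 3*w + 5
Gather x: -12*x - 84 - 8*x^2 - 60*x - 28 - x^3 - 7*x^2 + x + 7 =-x^3 - 15*x^2 - 71*x - 105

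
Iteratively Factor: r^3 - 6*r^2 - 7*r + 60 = (r - 4)*(r^2 - 2*r - 15) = (r - 4)*(r + 3)*(r - 5)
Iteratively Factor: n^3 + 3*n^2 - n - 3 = (n - 1)*(n^2 + 4*n + 3) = (n - 1)*(n + 3)*(n + 1)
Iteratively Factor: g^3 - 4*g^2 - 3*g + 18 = (g - 3)*(g^2 - g - 6) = (g - 3)^2*(g + 2)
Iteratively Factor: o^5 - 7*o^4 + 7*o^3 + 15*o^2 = (o - 5)*(o^4 - 2*o^3 - 3*o^2) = o*(o - 5)*(o^3 - 2*o^2 - 3*o) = o^2*(o - 5)*(o^2 - 2*o - 3) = o^2*(o - 5)*(o + 1)*(o - 3)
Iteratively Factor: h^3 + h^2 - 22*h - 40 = (h + 2)*(h^2 - h - 20) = (h + 2)*(h + 4)*(h - 5)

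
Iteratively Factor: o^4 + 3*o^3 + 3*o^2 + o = (o + 1)*(o^3 + 2*o^2 + o) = (o + 1)^2*(o^2 + o) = (o + 1)^3*(o)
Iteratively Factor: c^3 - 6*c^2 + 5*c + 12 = (c - 4)*(c^2 - 2*c - 3) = (c - 4)*(c - 3)*(c + 1)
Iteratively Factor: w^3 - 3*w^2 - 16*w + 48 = (w - 4)*(w^2 + w - 12) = (w - 4)*(w + 4)*(w - 3)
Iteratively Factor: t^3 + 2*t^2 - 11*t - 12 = (t + 4)*(t^2 - 2*t - 3) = (t + 1)*(t + 4)*(t - 3)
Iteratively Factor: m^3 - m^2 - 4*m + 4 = (m - 2)*(m^2 + m - 2) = (m - 2)*(m - 1)*(m + 2)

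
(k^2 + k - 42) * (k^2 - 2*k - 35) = k^4 - k^3 - 79*k^2 + 49*k + 1470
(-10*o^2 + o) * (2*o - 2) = -20*o^3 + 22*o^2 - 2*o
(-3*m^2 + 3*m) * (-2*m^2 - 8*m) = 6*m^4 + 18*m^3 - 24*m^2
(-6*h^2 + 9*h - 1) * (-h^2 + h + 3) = 6*h^4 - 15*h^3 - 8*h^2 + 26*h - 3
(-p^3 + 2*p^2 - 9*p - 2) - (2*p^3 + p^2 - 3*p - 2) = -3*p^3 + p^2 - 6*p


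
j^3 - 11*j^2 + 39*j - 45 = (j - 5)*(j - 3)^2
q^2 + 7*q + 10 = (q + 2)*(q + 5)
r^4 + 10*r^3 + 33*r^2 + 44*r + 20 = (r + 1)*(r + 2)^2*(r + 5)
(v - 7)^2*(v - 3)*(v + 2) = v^4 - 15*v^3 + 57*v^2 + 35*v - 294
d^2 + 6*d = d*(d + 6)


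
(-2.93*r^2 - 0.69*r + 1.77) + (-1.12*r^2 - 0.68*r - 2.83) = -4.05*r^2 - 1.37*r - 1.06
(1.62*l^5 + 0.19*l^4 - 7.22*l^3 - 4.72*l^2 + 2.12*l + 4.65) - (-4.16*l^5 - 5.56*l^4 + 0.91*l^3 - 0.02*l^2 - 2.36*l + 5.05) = 5.78*l^5 + 5.75*l^4 - 8.13*l^3 - 4.7*l^2 + 4.48*l - 0.399999999999999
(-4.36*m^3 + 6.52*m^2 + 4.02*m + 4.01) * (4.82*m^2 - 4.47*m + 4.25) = -21.0152*m^5 + 50.9156*m^4 - 28.298*m^3 + 29.0688*m^2 - 0.839700000000001*m + 17.0425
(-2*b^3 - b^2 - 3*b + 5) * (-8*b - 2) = 16*b^4 + 12*b^3 + 26*b^2 - 34*b - 10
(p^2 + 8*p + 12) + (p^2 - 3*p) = 2*p^2 + 5*p + 12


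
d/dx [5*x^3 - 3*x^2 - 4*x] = 15*x^2 - 6*x - 4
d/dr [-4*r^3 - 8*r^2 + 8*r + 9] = -12*r^2 - 16*r + 8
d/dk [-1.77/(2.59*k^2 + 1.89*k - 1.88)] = (9.1686*k + 3.3453)/(2.59*k^2 + 1.89*k - 1.88)^2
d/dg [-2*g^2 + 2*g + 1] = 2 - 4*g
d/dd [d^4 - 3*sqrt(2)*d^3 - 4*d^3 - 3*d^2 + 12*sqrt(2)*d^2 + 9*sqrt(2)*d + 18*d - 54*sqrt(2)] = 4*d^3 - 9*sqrt(2)*d^2 - 12*d^2 - 6*d + 24*sqrt(2)*d + 9*sqrt(2) + 18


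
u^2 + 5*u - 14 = (u - 2)*(u + 7)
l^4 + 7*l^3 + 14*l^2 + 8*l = l*(l + 1)*(l + 2)*(l + 4)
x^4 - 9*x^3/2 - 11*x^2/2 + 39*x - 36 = (x - 4)*(x - 2)*(x - 3/2)*(x + 3)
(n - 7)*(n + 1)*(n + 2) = n^3 - 4*n^2 - 19*n - 14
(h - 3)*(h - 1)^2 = h^3 - 5*h^2 + 7*h - 3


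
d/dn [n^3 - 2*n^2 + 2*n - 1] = 3*n^2 - 4*n + 2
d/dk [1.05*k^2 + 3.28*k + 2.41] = 2.1*k + 3.28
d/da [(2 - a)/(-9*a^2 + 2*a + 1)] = (-9*a^2 + 36*a - 5)/(81*a^4 - 36*a^3 - 14*a^2 + 4*a + 1)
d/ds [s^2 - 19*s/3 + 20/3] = 2*s - 19/3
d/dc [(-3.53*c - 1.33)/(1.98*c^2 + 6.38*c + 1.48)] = (6.9894*c^2 + 5.2668*c + 3.261)/(3.9204*c^4 + 25.2648*c^3 + 46.5652*c^2 + 18.8848*c + 2.1904)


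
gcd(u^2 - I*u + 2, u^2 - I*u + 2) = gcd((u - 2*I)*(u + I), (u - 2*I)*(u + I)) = u^2 - I*u + 2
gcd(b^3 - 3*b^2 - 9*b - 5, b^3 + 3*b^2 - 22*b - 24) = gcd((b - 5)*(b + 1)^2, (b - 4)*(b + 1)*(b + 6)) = b + 1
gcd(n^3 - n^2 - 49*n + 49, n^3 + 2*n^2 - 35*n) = n + 7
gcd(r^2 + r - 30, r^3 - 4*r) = 1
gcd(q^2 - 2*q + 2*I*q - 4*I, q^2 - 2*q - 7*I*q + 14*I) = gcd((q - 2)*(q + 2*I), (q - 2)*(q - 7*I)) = q - 2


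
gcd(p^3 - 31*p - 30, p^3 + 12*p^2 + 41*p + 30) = p^2 + 6*p + 5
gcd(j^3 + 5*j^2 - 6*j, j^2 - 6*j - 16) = 1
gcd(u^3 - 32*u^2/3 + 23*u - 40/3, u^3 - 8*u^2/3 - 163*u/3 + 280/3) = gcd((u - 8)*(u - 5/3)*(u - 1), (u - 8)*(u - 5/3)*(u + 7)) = u^2 - 29*u/3 + 40/3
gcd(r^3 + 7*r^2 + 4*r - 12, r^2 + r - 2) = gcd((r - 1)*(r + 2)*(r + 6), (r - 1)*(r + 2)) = r^2 + r - 2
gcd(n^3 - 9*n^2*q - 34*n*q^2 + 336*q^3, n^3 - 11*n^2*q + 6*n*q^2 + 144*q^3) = -n + 8*q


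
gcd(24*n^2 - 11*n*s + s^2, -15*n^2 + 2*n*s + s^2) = -3*n + s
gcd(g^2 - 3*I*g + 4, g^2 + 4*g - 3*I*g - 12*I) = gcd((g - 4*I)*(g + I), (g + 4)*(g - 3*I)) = 1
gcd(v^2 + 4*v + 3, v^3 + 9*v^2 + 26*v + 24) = v + 3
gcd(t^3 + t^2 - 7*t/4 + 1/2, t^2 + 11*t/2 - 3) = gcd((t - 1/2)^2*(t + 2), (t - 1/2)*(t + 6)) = t - 1/2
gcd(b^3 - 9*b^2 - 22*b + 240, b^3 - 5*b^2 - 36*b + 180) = b - 6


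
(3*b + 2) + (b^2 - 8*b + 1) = b^2 - 5*b + 3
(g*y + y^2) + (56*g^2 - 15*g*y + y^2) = 56*g^2 - 14*g*y + 2*y^2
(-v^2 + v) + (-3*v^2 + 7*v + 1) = -4*v^2 + 8*v + 1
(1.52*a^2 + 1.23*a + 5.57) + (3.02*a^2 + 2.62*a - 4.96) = 4.54*a^2 + 3.85*a + 0.61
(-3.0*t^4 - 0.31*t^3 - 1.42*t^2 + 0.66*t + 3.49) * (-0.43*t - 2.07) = 1.29*t^5 + 6.3433*t^4 + 1.2523*t^3 + 2.6556*t^2 - 2.8669*t - 7.2243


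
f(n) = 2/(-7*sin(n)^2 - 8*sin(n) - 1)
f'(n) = 2*(14*sin(n)*cos(n) + 8*cos(n))/(-7*sin(n)^2 - 8*sin(n) - 1)^2 = 4*(7*sin(n) + 4)*cos(n)/(7*sin(n)^2 + 8*sin(n) + 1)^2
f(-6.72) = 1.77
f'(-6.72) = 2.94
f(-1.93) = 5.64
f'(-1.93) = 28.58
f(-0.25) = 3.63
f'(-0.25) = 28.98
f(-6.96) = 1.58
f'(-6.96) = -0.75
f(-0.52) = 1.60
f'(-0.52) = 1.17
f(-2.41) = 1.64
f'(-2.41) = 1.35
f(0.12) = -0.97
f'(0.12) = 4.54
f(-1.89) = 7.01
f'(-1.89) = 40.83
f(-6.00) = -0.53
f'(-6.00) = 1.60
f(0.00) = -2.00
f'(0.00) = 16.00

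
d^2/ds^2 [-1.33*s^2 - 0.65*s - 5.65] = -2.66000000000000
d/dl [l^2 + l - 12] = 2*l + 1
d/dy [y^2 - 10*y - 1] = 2*y - 10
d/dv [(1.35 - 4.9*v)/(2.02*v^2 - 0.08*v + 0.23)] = (9.898*v^2 - 5.454*v - 1.019)/(4.0804*v^4 - 0.3232*v^3 + 0.9356*v^2 - 0.0368*v + 0.0529)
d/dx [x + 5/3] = 1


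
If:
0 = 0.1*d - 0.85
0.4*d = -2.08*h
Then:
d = 8.50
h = -1.63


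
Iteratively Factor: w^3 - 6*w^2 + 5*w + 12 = (w + 1)*(w^2 - 7*w + 12) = (w - 4)*(w + 1)*(w - 3)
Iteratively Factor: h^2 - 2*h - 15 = (h + 3)*(h - 5)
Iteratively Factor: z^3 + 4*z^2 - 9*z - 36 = (z - 3)*(z^2 + 7*z + 12) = (z - 3)*(z + 4)*(z + 3)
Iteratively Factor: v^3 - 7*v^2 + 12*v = (v)*(v^2 - 7*v + 12) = v*(v - 3)*(v - 4)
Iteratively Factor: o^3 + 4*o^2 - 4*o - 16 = (o - 2)*(o^2 + 6*o + 8) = (o - 2)*(o + 2)*(o + 4)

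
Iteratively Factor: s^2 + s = (s + 1)*(s)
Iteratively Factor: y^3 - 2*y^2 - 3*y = (y + 1)*(y^2 - 3*y) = (y - 3)*(y + 1)*(y)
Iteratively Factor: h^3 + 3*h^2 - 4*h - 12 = (h + 2)*(h^2 + h - 6) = (h + 2)*(h + 3)*(h - 2)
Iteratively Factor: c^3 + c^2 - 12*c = (c - 3)*(c^2 + 4*c) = (c - 3)*(c + 4)*(c)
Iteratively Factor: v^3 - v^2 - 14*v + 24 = (v - 2)*(v^2 + v - 12) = (v - 3)*(v - 2)*(v + 4)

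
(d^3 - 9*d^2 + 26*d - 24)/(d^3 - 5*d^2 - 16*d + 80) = (d^2 - 5*d + 6)/(d^2 - d - 20)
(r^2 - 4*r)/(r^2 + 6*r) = (r - 4)/(r + 6)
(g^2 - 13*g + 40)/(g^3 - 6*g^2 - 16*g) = (g - 5)/(g*(g + 2))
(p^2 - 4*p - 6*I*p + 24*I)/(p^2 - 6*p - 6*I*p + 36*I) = (p - 4)/(p - 6)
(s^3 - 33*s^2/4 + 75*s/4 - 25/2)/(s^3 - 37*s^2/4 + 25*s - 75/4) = (s - 2)/(s - 3)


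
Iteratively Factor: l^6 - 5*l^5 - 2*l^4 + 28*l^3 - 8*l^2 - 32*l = (l + 1)*(l^5 - 6*l^4 + 4*l^3 + 24*l^2 - 32*l) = (l - 2)*(l + 1)*(l^4 - 4*l^3 - 4*l^2 + 16*l) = (l - 2)^2*(l + 1)*(l^3 - 2*l^2 - 8*l) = l*(l - 2)^2*(l + 1)*(l^2 - 2*l - 8) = l*(l - 2)^2*(l + 1)*(l + 2)*(l - 4)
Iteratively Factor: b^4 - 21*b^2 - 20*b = (b + 4)*(b^3 - 4*b^2 - 5*b) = (b - 5)*(b + 4)*(b^2 + b) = b*(b - 5)*(b + 4)*(b + 1)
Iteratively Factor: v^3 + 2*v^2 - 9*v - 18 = (v + 2)*(v^2 - 9) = (v - 3)*(v + 2)*(v + 3)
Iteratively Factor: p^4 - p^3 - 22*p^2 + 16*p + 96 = (p - 3)*(p^3 + 2*p^2 - 16*p - 32) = (p - 3)*(p + 4)*(p^2 - 2*p - 8) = (p - 4)*(p - 3)*(p + 4)*(p + 2)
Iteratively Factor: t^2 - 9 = (t + 3)*(t - 3)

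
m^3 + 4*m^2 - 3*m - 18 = (m - 2)*(m + 3)^2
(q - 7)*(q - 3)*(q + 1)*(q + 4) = q^4 - 5*q^3 - 25*q^2 + 65*q + 84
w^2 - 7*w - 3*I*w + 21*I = (w - 7)*(w - 3*I)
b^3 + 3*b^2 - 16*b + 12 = (b - 2)*(b - 1)*(b + 6)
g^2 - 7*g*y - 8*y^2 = (g - 8*y)*(g + y)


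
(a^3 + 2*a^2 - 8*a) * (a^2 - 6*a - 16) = a^5 - 4*a^4 - 36*a^3 + 16*a^2 + 128*a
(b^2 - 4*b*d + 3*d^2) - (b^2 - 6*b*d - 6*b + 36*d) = 2*b*d + 6*b + 3*d^2 - 36*d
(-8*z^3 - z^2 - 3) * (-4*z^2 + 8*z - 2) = 32*z^5 - 60*z^4 + 8*z^3 + 14*z^2 - 24*z + 6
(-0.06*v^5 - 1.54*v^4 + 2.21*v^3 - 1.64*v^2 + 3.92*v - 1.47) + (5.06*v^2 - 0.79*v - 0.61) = -0.06*v^5 - 1.54*v^4 + 2.21*v^3 + 3.42*v^2 + 3.13*v - 2.08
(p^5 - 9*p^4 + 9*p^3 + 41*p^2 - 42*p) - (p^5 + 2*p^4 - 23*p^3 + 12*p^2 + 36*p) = -11*p^4 + 32*p^3 + 29*p^2 - 78*p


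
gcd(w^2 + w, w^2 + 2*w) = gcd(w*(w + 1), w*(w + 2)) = w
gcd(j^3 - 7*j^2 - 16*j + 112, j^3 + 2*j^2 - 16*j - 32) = j^2 - 16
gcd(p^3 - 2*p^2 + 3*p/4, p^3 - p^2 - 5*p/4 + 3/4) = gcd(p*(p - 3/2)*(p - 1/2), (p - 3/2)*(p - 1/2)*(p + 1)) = p^2 - 2*p + 3/4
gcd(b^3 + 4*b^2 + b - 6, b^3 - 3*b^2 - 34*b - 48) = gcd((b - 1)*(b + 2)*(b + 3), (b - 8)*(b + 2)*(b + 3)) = b^2 + 5*b + 6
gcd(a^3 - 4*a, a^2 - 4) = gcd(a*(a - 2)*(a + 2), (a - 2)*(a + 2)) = a^2 - 4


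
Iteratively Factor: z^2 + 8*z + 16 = (z + 4)*(z + 4)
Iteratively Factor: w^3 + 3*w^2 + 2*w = (w)*(w^2 + 3*w + 2) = w*(w + 1)*(w + 2)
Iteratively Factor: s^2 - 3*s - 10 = (s - 5)*(s + 2)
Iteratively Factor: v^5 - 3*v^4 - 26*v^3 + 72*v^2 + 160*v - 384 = (v - 4)*(v^4 + v^3 - 22*v^2 - 16*v + 96) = (v - 4)*(v + 3)*(v^3 - 2*v^2 - 16*v + 32) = (v - 4)*(v + 3)*(v + 4)*(v^2 - 6*v + 8) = (v - 4)*(v - 2)*(v + 3)*(v + 4)*(v - 4)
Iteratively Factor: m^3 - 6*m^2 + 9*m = (m)*(m^2 - 6*m + 9) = m*(m - 3)*(m - 3)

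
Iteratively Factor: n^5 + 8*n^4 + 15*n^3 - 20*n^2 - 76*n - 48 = (n + 4)*(n^4 + 4*n^3 - n^2 - 16*n - 12) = (n + 2)*(n + 4)*(n^3 + 2*n^2 - 5*n - 6) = (n - 2)*(n + 2)*(n + 4)*(n^2 + 4*n + 3) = (n - 2)*(n + 1)*(n + 2)*(n + 4)*(n + 3)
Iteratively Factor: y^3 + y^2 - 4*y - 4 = (y - 2)*(y^2 + 3*y + 2) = (y - 2)*(y + 1)*(y + 2)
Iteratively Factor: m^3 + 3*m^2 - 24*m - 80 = (m + 4)*(m^2 - m - 20) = (m - 5)*(m + 4)*(m + 4)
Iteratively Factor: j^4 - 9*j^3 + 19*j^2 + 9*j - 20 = (j - 1)*(j^3 - 8*j^2 + 11*j + 20) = (j - 1)*(j + 1)*(j^2 - 9*j + 20) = (j - 5)*(j - 1)*(j + 1)*(j - 4)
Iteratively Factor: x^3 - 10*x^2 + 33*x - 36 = (x - 4)*(x^2 - 6*x + 9) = (x - 4)*(x - 3)*(x - 3)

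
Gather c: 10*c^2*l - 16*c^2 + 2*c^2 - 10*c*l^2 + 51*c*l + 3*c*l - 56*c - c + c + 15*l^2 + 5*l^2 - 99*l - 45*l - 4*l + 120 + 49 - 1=c^2*(10*l - 14) + c*(-10*l^2 + 54*l - 56) + 20*l^2 - 148*l + 168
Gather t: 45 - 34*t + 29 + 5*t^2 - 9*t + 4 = 5*t^2 - 43*t + 78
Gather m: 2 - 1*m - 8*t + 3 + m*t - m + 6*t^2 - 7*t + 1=m*(t - 2) + 6*t^2 - 15*t + 6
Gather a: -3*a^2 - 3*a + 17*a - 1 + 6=-3*a^2 + 14*a + 5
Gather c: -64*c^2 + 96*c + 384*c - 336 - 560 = -64*c^2 + 480*c - 896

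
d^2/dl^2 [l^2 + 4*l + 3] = 2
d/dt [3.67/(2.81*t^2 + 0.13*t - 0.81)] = (-20.6254*t - 0.4771)/(2.81*t^2 + 0.13*t - 0.81)^2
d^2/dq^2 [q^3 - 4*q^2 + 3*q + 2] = 6*q - 8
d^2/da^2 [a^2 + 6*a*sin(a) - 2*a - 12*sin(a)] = -6*a*sin(a) + 12*sqrt(2)*sin(a + pi/4) + 2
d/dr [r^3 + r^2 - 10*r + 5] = 3*r^2 + 2*r - 10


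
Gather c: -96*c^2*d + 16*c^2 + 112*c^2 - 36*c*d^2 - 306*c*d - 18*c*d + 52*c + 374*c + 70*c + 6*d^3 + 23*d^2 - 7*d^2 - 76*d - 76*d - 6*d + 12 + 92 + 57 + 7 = c^2*(128 - 96*d) + c*(-36*d^2 - 324*d + 496) + 6*d^3 + 16*d^2 - 158*d + 168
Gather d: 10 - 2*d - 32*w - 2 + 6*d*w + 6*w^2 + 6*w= d*(6*w - 2) + 6*w^2 - 26*w + 8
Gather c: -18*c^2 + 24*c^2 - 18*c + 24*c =6*c^2 + 6*c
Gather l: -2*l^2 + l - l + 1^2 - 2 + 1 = -2*l^2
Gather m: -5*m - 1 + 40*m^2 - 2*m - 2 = 40*m^2 - 7*m - 3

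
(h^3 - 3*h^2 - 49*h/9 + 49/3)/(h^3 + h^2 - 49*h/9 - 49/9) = (h - 3)/(h + 1)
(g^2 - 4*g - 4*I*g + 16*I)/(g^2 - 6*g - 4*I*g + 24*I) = (g - 4)/(g - 6)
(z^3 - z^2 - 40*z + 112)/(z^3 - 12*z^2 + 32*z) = (z^2 + 3*z - 28)/(z*(z - 8))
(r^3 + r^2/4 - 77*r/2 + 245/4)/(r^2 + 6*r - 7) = (4*r^2 - 27*r + 35)/(4*(r - 1))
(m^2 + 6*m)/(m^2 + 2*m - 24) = m/(m - 4)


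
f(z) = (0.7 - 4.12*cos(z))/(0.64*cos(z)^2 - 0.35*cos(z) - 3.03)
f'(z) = (0.7 - 4.12*cos(z))*(1.28*sin(z)*cos(z) - 0.35*sin(z))/(0.64*cos(z)^2 - 0.35*cos(z) - 3.03)^2 + 4.12*sin(z)/(0.64*cos(z)^2 - 0.35*cos(z) - 3.03)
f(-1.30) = 0.13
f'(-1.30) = 1.29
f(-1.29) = 0.14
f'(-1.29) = 1.29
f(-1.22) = 0.23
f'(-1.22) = 1.26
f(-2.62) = -1.90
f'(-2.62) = 1.53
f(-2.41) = -1.56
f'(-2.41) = 1.70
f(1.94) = -0.78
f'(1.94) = -1.57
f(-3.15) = -2.36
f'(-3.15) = -0.03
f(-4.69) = -0.26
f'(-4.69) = -1.40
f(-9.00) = -2.04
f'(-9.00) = 1.36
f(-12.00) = 0.97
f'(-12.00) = -0.90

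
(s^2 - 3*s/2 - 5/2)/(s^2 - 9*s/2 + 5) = (s + 1)/(s - 2)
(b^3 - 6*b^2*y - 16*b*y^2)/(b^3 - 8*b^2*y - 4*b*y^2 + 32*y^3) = b/(b - 2*y)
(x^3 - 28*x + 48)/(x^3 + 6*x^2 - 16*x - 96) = (x - 2)/(x + 4)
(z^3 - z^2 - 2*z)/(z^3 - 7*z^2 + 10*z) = (z + 1)/(z - 5)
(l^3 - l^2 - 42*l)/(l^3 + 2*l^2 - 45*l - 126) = l/(l + 3)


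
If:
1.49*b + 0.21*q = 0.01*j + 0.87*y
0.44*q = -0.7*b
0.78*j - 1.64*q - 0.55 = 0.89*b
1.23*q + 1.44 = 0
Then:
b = 0.74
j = -0.92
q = -1.17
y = 0.99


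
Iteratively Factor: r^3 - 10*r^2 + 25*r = (r - 5)*(r^2 - 5*r) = (r - 5)^2*(r)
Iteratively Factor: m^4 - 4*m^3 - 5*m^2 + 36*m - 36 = (m + 3)*(m^3 - 7*m^2 + 16*m - 12) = (m - 2)*(m + 3)*(m^2 - 5*m + 6) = (m - 3)*(m - 2)*(m + 3)*(m - 2)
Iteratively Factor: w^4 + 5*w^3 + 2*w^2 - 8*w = (w + 4)*(w^3 + w^2 - 2*w) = w*(w + 4)*(w^2 + w - 2) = w*(w - 1)*(w + 4)*(w + 2)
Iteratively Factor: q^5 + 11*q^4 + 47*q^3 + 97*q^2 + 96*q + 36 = (q + 2)*(q^4 + 9*q^3 + 29*q^2 + 39*q + 18) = (q + 2)*(q + 3)*(q^3 + 6*q^2 + 11*q + 6) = (q + 2)*(q + 3)^2*(q^2 + 3*q + 2) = (q + 2)^2*(q + 3)^2*(q + 1)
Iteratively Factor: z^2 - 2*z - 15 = (z - 5)*(z + 3)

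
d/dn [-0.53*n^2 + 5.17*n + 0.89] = 5.17 - 1.06*n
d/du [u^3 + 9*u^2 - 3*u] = 3*u^2 + 18*u - 3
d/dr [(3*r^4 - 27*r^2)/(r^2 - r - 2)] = 3*r*(-r*(2*r - 1)*(r^2 - 9) + 2*(9 - 2*r^2)*(-r^2 + r + 2))/(-r^2 + r + 2)^2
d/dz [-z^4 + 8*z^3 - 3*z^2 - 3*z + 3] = -4*z^3 + 24*z^2 - 6*z - 3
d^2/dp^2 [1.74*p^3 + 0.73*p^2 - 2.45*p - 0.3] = 10.44*p + 1.46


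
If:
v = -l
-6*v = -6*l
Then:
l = 0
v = 0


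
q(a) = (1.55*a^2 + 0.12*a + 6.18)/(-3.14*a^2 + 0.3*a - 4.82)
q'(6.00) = 0.01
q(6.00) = -0.54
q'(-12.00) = -0.00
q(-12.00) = -0.49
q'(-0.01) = -0.11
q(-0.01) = -1.28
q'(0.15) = 0.05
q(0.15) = -1.29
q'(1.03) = 0.37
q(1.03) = -1.01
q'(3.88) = 0.04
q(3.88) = -0.59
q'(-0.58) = -0.44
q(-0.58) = -1.10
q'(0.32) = 0.21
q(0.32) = -1.26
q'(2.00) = 0.17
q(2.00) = -0.75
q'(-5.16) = -0.01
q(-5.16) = -0.52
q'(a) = (3.1*a + 0.12)/(-3.14*a^2 + 0.3*a - 4.82) + (6.28*a - 0.3)*(1.55*a^2 + 0.12*a + 6.18)/(-3.14*a^2 + 0.3*a - 4.82)^2 = (0.8418*a^2 + 23.8684*a - 2.4324)/(9.8596*a^4 - 1.884*a^3 + 30.3596*a^2 - 2.892*a + 23.2324)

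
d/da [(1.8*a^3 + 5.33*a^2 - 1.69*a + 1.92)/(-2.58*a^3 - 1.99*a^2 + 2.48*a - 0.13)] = (-1.77635683940025e-15*a^5 + 10.1694*a^4 + 0.207599999999998*a^3 + 24.0141*a^2 + 6.2558*a - 4.5419)/(6.6564*a^6 + 10.2684*a^5 - 8.8367*a^4 - 9.1996*a^3 + 6.6678*a^2 - 0.6448*a + 0.0169)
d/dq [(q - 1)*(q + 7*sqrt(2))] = 2*q - 1 + 7*sqrt(2)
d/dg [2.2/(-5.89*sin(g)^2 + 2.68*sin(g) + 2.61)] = (25.916*sin(g) - 5.896)*cos(g)/(-5.89*sin(g)^2 + 2.68*sin(g) + 2.61)^2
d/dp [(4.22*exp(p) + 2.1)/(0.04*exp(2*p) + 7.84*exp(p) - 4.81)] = (-(0.08*exp(p) + 7.84)*(4.22*exp(p) + 2.1) + 0.1688*exp(2*p) + 33.0848*exp(p) - 20.2982)*exp(p)/(0.04*exp(2*p) + 7.84*exp(p) - 4.81)^2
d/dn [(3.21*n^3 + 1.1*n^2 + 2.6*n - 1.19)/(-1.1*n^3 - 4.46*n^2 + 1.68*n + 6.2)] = (-13.1066*n^4 + 16.5056*n^3 + 69.223*n^2 + 3.0252*n + 18.1192)/(1.21*n^6 + 9.812*n^5 + 16.1956*n^4 - 28.6256*n^3 - 52.4816*n^2 + 20.832*n + 38.44)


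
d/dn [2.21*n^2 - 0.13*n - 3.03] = 4.42*n - 0.13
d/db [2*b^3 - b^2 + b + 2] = 6*b^2 - 2*b + 1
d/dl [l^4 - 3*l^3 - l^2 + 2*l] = 4*l^3 - 9*l^2 - 2*l + 2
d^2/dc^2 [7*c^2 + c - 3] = 14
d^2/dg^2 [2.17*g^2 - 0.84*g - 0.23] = 4.34000000000000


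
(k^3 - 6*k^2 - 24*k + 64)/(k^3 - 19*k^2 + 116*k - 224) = (k^2 + 2*k - 8)/(k^2 - 11*k + 28)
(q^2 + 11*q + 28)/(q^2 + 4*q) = (q + 7)/q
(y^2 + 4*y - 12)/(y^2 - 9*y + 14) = (y + 6)/(y - 7)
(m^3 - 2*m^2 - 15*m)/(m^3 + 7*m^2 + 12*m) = (m - 5)/(m + 4)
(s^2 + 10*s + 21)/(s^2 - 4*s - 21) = (s + 7)/(s - 7)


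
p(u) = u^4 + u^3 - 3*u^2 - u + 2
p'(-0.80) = 3.67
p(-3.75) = 108.58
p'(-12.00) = -6409.00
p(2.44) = 31.67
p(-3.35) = 60.03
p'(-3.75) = -147.25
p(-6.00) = 980.00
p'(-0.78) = 3.61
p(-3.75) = 108.58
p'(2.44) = 60.33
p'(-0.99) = 4.00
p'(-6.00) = -721.00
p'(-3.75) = -147.25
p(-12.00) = 18590.00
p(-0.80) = 0.78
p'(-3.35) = -97.61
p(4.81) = 574.35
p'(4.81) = 484.69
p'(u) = 4*u^3 + 3*u^2 - 6*u - 1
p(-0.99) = 0.04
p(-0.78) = 0.85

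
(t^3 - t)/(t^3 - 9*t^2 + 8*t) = (t + 1)/(t - 8)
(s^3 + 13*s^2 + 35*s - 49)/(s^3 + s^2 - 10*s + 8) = (s^2 + 14*s + 49)/(s^2 + 2*s - 8)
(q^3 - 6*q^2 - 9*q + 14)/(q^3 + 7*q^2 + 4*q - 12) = (q - 7)/(q + 6)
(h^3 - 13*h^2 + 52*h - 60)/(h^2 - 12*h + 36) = (h^2 - 7*h + 10)/(h - 6)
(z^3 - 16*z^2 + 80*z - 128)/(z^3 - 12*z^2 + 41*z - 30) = (z^3 - 16*z^2 + 80*z - 128)/(z^3 - 12*z^2 + 41*z - 30)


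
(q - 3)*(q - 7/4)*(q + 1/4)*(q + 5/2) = q^4 - 2*q^3 - 115*q^2/16 + 367*q/32 + 105/32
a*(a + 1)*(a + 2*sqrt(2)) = a^3 + a^2 + 2*sqrt(2)*a^2 + 2*sqrt(2)*a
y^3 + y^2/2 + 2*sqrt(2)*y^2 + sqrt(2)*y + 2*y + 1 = (y + 1/2)*(y + sqrt(2))^2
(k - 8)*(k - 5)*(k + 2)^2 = k^4 - 9*k^3 - 8*k^2 + 108*k + 160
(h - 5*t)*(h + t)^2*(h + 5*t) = h^4 + 2*h^3*t - 24*h^2*t^2 - 50*h*t^3 - 25*t^4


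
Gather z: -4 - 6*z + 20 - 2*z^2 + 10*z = -2*z^2 + 4*z + 16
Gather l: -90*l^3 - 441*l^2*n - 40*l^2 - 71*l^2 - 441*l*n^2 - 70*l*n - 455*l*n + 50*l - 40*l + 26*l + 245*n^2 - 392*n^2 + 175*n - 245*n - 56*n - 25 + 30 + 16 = -90*l^3 + l^2*(-441*n - 111) + l*(-441*n^2 - 525*n + 36) - 147*n^2 - 126*n + 21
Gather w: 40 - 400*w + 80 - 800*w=120 - 1200*w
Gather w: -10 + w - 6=w - 16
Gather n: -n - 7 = -n - 7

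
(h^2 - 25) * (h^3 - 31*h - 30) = h^5 - 56*h^3 - 30*h^2 + 775*h + 750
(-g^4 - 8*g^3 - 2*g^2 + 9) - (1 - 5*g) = -g^4 - 8*g^3 - 2*g^2 + 5*g + 8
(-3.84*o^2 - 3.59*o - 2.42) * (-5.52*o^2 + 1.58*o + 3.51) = 21.1968*o^4 + 13.7496*o^3 - 5.7922*o^2 - 16.4245*o - 8.4942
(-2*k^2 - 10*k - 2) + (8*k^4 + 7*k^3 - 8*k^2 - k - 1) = 8*k^4 + 7*k^3 - 10*k^2 - 11*k - 3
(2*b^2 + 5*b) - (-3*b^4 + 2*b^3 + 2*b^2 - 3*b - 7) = 3*b^4 - 2*b^3 + 8*b + 7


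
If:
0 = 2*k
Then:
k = 0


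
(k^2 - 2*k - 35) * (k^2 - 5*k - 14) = k^4 - 7*k^3 - 39*k^2 + 203*k + 490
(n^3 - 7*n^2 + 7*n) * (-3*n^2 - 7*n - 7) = -3*n^5 + 14*n^4 + 21*n^3 - 49*n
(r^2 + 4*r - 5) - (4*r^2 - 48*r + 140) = -3*r^2 + 52*r - 145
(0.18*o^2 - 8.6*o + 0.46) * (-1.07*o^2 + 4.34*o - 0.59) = -0.1926*o^4 + 9.9832*o^3 - 37.9224*o^2 + 7.0704*o - 0.2714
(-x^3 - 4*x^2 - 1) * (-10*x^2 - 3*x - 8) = 10*x^5 + 43*x^4 + 20*x^3 + 42*x^2 + 3*x + 8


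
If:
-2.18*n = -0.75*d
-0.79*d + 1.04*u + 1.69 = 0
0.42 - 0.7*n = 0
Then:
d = 1.74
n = 0.60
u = -0.30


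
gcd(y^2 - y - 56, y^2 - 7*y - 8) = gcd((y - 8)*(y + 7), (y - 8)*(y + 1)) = y - 8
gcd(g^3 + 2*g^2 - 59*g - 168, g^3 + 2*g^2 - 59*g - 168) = g^3 + 2*g^2 - 59*g - 168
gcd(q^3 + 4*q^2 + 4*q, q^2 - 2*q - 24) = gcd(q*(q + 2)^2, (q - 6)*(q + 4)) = 1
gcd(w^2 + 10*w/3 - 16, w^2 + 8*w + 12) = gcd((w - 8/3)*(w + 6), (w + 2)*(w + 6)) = w + 6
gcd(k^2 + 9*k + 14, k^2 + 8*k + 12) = k + 2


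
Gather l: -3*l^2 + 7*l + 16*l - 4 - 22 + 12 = -3*l^2 + 23*l - 14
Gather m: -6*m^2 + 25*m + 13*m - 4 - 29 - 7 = -6*m^2 + 38*m - 40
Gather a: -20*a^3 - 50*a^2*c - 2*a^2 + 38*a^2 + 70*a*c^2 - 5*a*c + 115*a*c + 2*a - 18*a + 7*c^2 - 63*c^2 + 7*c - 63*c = -20*a^3 + a^2*(36 - 50*c) + a*(70*c^2 + 110*c - 16) - 56*c^2 - 56*c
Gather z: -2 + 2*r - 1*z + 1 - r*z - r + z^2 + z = -r*z + r + z^2 - 1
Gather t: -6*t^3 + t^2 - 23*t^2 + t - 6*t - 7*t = -6*t^3 - 22*t^2 - 12*t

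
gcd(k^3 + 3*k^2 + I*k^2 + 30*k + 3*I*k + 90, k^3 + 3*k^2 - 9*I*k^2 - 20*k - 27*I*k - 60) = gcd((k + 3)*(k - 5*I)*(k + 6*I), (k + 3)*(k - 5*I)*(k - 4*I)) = k^2 + k*(3 - 5*I) - 15*I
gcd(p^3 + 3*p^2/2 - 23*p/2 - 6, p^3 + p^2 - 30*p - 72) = p + 4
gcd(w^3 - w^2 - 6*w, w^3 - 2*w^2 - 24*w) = w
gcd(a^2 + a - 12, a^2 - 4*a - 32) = a + 4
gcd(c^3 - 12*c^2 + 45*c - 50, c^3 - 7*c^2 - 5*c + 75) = c^2 - 10*c + 25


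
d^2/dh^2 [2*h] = 0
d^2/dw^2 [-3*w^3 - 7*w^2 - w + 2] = -18*w - 14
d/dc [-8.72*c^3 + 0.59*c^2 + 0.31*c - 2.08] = -26.16*c^2 + 1.18*c + 0.31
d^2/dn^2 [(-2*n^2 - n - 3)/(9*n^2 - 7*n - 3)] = 18*(-23*n^3 - 99*n^2 + 54*n - 25)/(729*n^6 - 1701*n^5 + 594*n^4 + 791*n^3 - 198*n^2 - 189*n - 27)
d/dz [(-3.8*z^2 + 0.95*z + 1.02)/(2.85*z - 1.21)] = (-10.83*z^2 + 9.196*z - 4.0565)/(8.1225*z^2 - 6.897*z + 1.4641)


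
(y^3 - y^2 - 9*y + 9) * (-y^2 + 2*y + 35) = -y^5 + 3*y^4 + 42*y^3 - 62*y^2 - 297*y + 315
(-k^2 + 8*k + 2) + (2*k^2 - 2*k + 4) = k^2 + 6*k + 6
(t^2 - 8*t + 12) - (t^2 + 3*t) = 12 - 11*t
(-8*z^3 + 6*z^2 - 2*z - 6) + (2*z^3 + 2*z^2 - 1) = -6*z^3 + 8*z^2 - 2*z - 7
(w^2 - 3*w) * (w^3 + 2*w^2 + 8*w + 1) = w^5 - w^4 + 2*w^3 - 23*w^2 - 3*w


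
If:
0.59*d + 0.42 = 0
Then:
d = -0.71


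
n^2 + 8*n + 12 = (n + 2)*(n + 6)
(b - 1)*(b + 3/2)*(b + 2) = b^3 + 5*b^2/2 - b/2 - 3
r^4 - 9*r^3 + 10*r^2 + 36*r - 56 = (r - 7)*(r - 2)^2*(r + 2)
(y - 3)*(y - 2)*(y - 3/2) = y^3 - 13*y^2/2 + 27*y/2 - 9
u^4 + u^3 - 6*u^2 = u^2*(u - 2)*(u + 3)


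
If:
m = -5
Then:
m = -5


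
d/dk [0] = 0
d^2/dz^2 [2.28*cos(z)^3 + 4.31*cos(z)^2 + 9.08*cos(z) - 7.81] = -10.79*cos(z) - 8.62*cos(2*z) - 5.13*cos(3*z)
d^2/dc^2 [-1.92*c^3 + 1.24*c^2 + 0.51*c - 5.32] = 2.48 - 11.52*c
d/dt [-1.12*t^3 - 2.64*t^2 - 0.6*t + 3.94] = -3.36*t^2 - 5.28*t - 0.6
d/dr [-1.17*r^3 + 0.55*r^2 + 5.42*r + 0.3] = -3.51*r^2 + 1.1*r + 5.42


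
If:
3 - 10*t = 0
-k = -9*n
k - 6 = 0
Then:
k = 6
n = 2/3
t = 3/10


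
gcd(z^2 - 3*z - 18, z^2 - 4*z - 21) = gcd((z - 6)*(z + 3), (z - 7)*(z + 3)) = z + 3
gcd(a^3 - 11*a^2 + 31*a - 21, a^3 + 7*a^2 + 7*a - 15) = a - 1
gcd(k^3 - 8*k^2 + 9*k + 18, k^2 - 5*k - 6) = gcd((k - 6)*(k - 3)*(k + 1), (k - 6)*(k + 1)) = k^2 - 5*k - 6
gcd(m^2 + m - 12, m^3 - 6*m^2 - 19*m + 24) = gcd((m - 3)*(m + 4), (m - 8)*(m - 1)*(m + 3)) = 1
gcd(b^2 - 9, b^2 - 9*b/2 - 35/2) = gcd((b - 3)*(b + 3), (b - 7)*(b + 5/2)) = 1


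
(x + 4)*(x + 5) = x^2 + 9*x + 20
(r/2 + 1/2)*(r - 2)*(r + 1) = r^3/2 - 3*r/2 - 1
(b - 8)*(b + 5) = b^2 - 3*b - 40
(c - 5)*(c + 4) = c^2 - c - 20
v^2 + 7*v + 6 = (v + 1)*(v + 6)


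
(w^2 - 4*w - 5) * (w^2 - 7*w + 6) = w^4 - 11*w^3 + 29*w^2 + 11*w - 30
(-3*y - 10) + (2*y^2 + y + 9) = 2*y^2 - 2*y - 1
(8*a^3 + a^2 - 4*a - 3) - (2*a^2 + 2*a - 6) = 8*a^3 - a^2 - 6*a + 3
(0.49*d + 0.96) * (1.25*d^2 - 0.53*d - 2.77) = 0.6125*d^3 + 0.9403*d^2 - 1.8661*d - 2.6592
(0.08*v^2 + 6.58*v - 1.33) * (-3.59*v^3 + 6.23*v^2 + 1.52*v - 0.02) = -0.2872*v^5 - 23.1238*v^4 + 45.8897*v^3 + 1.7141*v^2 - 2.1532*v + 0.0266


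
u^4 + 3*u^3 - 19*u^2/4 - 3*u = u*(u - 3/2)*(u + 1/2)*(u + 4)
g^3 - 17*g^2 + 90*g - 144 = (g - 8)*(g - 6)*(g - 3)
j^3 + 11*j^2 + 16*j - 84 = (j - 2)*(j + 6)*(j + 7)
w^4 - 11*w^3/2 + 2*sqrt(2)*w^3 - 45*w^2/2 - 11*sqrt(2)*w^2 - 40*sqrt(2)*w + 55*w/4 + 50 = (w - 8)*(w + 5/2)*(w - sqrt(2)/2)*(w + 5*sqrt(2)/2)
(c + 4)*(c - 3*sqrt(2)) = c^2 - 3*sqrt(2)*c + 4*c - 12*sqrt(2)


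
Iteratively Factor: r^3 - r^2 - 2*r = (r)*(r^2 - r - 2) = r*(r + 1)*(r - 2)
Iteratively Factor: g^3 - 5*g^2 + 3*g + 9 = (g - 3)*(g^2 - 2*g - 3) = (g - 3)^2*(g + 1)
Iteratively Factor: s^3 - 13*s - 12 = (s + 3)*(s^2 - 3*s - 4) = (s + 1)*(s + 3)*(s - 4)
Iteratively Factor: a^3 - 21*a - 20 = (a - 5)*(a^2 + 5*a + 4) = (a - 5)*(a + 1)*(a + 4)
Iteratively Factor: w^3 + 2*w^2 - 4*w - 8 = (w + 2)*(w^2 - 4) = (w - 2)*(w + 2)*(w + 2)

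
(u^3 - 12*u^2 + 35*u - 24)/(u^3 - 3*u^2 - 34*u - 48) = (u^2 - 4*u + 3)/(u^2 + 5*u + 6)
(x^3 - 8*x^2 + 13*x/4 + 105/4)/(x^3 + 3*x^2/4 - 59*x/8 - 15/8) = 2*(2*x^2 - 11*x - 21)/(4*x^2 + 13*x + 3)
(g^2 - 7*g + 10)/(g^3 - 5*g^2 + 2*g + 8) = (g - 5)/(g^2 - 3*g - 4)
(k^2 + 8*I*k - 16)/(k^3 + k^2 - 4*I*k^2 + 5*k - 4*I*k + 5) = (k^2 + 8*I*k - 16)/(k^3 + k^2*(1 - 4*I) + k*(5 - 4*I) + 5)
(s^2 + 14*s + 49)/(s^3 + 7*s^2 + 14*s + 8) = (s^2 + 14*s + 49)/(s^3 + 7*s^2 + 14*s + 8)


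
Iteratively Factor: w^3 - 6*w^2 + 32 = (w - 4)*(w^2 - 2*w - 8) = (w - 4)^2*(w + 2)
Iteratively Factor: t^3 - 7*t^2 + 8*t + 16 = (t + 1)*(t^2 - 8*t + 16) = (t - 4)*(t + 1)*(t - 4)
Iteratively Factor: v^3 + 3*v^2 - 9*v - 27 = (v + 3)*(v^2 - 9) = (v - 3)*(v + 3)*(v + 3)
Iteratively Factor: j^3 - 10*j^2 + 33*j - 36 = (j - 3)*(j^2 - 7*j + 12) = (j - 4)*(j - 3)*(j - 3)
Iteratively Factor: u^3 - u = (u)*(u^2 - 1) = u*(u + 1)*(u - 1)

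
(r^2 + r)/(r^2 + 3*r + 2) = r/(r + 2)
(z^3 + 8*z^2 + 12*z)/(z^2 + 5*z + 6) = z*(z + 6)/(z + 3)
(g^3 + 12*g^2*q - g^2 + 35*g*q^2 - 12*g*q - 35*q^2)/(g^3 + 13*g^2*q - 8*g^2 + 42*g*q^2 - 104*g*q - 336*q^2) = (g^2 + 5*g*q - g - 5*q)/(g^2 + 6*g*q - 8*g - 48*q)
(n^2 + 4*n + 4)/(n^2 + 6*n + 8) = (n + 2)/(n + 4)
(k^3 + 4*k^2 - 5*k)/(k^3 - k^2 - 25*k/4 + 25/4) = 4*k*(k + 5)/(4*k^2 - 25)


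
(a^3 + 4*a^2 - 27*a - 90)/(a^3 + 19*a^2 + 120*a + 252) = (a^2 - 2*a - 15)/(a^2 + 13*a + 42)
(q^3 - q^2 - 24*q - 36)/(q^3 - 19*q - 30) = (q - 6)/(q - 5)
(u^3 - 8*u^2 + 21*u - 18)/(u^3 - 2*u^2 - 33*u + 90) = (u^2 - 5*u + 6)/(u^2 + u - 30)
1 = 1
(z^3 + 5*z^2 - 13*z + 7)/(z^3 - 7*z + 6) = (z^2 + 6*z - 7)/(z^2 + z - 6)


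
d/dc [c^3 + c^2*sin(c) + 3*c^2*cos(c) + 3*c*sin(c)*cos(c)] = -3*c^2*sin(c) + c^2*cos(c) + 3*c^2 + 2*c*sin(c) + 6*c*cos(c) + 3*c*cos(2*c) + 3*sin(2*c)/2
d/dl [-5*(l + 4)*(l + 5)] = -10*l - 45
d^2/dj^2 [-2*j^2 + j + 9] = -4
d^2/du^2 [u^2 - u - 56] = 2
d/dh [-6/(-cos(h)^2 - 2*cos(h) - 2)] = 12*(cos(h) + 1)*sin(h)/(cos(h)^2 + 2*cos(h) + 2)^2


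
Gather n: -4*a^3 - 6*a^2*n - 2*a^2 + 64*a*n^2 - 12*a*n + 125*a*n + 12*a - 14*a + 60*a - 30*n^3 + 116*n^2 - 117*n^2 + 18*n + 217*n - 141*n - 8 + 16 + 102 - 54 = -4*a^3 - 2*a^2 + 58*a - 30*n^3 + n^2*(64*a - 1) + n*(-6*a^2 + 113*a + 94) + 56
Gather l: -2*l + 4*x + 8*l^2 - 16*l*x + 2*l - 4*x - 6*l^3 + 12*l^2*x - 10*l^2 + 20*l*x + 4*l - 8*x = -6*l^3 + l^2*(12*x - 2) + l*(4*x + 4) - 8*x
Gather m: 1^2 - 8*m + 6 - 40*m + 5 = 12 - 48*m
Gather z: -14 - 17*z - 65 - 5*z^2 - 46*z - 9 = -5*z^2 - 63*z - 88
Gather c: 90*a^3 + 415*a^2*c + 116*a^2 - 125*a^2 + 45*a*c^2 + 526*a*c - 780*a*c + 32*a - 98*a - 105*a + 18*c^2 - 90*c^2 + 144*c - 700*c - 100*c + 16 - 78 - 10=90*a^3 - 9*a^2 - 171*a + c^2*(45*a - 72) + c*(415*a^2 - 254*a - 656) - 72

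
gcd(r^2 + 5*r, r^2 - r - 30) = r + 5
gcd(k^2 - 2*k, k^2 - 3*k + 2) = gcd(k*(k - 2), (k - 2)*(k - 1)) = k - 2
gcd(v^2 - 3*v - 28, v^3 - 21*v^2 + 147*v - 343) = v - 7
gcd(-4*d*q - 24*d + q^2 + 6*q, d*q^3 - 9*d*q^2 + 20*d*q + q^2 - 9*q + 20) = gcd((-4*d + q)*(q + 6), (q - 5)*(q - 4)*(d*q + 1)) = 1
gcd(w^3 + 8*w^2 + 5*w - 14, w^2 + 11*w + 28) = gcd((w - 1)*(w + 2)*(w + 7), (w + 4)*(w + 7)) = w + 7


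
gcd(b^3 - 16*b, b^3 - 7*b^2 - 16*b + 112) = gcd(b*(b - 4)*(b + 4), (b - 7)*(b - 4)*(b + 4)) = b^2 - 16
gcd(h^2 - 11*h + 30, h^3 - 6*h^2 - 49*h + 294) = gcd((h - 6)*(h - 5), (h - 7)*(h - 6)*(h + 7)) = h - 6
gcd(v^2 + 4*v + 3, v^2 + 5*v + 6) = v + 3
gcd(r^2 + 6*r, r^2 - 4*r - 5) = 1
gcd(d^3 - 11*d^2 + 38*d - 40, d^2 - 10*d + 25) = d - 5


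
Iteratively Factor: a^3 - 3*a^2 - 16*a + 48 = (a + 4)*(a^2 - 7*a + 12) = (a - 3)*(a + 4)*(a - 4)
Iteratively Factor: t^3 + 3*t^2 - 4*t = (t)*(t^2 + 3*t - 4) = t*(t - 1)*(t + 4)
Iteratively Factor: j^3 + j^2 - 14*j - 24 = (j - 4)*(j^2 + 5*j + 6) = (j - 4)*(j + 3)*(j + 2)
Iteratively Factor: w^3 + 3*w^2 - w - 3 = (w - 1)*(w^2 + 4*w + 3) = (w - 1)*(w + 3)*(w + 1)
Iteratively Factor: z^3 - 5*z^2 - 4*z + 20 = (z - 5)*(z^2 - 4) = (z - 5)*(z - 2)*(z + 2)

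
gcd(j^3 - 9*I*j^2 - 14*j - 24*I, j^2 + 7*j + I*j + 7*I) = j + I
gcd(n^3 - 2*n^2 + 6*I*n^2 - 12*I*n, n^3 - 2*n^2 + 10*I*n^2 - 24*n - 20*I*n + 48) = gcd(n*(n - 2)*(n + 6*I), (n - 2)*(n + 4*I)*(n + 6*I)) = n^2 + n*(-2 + 6*I) - 12*I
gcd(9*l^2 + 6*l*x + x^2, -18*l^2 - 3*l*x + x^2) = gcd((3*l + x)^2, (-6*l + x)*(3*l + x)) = 3*l + x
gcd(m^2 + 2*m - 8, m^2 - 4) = m - 2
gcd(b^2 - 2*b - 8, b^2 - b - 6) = b + 2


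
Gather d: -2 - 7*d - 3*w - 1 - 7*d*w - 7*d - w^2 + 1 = d*(-7*w - 14) - w^2 - 3*w - 2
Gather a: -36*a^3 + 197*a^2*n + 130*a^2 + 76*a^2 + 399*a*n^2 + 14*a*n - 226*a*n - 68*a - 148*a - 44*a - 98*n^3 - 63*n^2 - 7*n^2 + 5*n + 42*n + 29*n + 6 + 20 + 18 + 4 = -36*a^3 + a^2*(197*n + 206) + a*(399*n^2 - 212*n - 260) - 98*n^3 - 70*n^2 + 76*n + 48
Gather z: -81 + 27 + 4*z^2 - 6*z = 4*z^2 - 6*z - 54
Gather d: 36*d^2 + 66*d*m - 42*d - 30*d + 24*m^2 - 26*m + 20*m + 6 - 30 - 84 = 36*d^2 + d*(66*m - 72) + 24*m^2 - 6*m - 108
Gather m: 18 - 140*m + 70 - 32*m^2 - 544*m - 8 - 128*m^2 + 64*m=-160*m^2 - 620*m + 80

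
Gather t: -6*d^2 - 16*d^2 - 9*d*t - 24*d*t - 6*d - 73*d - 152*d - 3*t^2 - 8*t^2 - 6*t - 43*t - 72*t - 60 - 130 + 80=-22*d^2 - 231*d - 11*t^2 + t*(-33*d - 121) - 110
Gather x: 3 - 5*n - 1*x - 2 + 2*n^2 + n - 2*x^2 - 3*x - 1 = 2*n^2 - 4*n - 2*x^2 - 4*x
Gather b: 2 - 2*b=2 - 2*b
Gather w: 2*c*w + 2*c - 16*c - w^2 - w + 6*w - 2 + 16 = -14*c - w^2 + w*(2*c + 5) + 14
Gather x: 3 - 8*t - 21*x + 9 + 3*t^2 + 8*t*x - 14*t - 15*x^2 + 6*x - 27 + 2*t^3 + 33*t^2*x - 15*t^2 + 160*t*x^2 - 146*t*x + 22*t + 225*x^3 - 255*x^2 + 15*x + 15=2*t^3 - 12*t^2 + 225*x^3 + x^2*(160*t - 270) + x*(33*t^2 - 138*t)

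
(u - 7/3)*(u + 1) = u^2 - 4*u/3 - 7/3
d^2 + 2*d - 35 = (d - 5)*(d + 7)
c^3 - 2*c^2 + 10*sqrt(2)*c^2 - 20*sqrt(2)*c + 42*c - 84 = (c - 2)*(c + 3*sqrt(2))*(c + 7*sqrt(2))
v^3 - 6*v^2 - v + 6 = (v - 6)*(v - 1)*(v + 1)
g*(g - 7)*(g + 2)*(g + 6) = g^4 + g^3 - 44*g^2 - 84*g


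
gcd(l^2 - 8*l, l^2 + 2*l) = l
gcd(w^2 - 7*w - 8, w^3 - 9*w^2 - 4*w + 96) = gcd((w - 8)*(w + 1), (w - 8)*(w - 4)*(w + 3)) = w - 8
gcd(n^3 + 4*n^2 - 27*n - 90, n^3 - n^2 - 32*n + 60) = n^2 + n - 30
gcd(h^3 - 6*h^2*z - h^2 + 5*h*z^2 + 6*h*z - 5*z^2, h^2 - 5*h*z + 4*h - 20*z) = -h + 5*z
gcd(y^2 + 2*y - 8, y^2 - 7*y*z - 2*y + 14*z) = y - 2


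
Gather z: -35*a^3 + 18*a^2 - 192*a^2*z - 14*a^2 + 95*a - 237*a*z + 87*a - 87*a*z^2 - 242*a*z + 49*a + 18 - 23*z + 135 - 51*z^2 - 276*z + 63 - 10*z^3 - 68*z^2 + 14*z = -35*a^3 + 4*a^2 + 231*a - 10*z^3 + z^2*(-87*a - 119) + z*(-192*a^2 - 479*a - 285) + 216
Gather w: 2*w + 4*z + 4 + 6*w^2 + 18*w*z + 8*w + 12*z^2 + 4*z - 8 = 6*w^2 + w*(18*z + 10) + 12*z^2 + 8*z - 4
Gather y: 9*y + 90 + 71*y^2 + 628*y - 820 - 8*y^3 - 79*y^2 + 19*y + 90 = -8*y^3 - 8*y^2 + 656*y - 640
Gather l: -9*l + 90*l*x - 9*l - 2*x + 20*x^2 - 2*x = l*(90*x - 18) + 20*x^2 - 4*x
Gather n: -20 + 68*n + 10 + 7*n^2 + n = 7*n^2 + 69*n - 10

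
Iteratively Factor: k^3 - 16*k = (k)*(k^2 - 16) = k*(k - 4)*(k + 4)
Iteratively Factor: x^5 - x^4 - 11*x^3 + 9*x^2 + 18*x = (x - 2)*(x^4 + x^3 - 9*x^2 - 9*x) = (x - 3)*(x - 2)*(x^3 + 4*x^2 + 3*x) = (x - 3)*(x - 2)*(x + 3)*(x^2 + x) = (x - 3)*(x - 2)*(x + 1)*(x + 3)*(x)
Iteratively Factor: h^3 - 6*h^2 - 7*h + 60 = (h - 4)*(h^2 - 2*h - 15) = (h - 4)*(h + 3)*(h - 5)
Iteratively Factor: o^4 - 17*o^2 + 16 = (o - 4)*(o^3 + 4*o^2 - o - 4) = (o - 4)*(o - 1)*(o^2 + 5*o + 4) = (o - 4)*(o - 1)*(o + 4)*(o + 1)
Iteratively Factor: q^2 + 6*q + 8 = (q + 4)*(q + 2)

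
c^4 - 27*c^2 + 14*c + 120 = (c - 4)*(c - 3)*(c + 2)*(c + 5)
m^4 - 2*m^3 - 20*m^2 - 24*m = m*(m - 6)*(m + 2)^2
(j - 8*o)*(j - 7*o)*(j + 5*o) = j^3 - 10*j^2*o - 19*j*o^2 + 280*o^3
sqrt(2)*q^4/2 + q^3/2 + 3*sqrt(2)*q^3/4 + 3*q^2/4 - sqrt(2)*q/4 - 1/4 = (q/2 + 1/2)*(q - 1/2)*(q + sqrt(2)/2)*(sqrt(2)*q + sqrt(2))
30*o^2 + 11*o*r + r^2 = (5*o + r)*(6*o + r)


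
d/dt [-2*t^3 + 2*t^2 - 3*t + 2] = -6*t^2 + 4*t - 3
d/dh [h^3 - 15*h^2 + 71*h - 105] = 3*h^2 - 30*h + 71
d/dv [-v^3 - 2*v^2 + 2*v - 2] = -3*v^2 - 4*v + 2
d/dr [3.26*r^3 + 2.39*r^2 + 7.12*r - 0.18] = 9.78*r^2 + 4.78*r + 7.12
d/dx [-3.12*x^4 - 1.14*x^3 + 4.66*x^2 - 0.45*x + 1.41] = -12.48*x^3 - 3.42*x^2 + 9.32*x - 0.45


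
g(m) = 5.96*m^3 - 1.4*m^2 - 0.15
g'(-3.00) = 169.32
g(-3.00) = -173.67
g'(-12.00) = 2608.32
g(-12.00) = -10500.63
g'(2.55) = 109.12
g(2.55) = 89.57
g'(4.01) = 276.28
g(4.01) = 361.65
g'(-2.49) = 117.83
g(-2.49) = -100.84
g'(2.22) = 81.90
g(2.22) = 58.16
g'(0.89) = 11.67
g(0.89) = 2.94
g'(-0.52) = 6.29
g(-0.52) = -1.37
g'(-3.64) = 247.09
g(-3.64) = -306.14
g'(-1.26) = 31.91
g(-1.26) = -14.29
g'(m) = 17.88*m^2 - 2.8*m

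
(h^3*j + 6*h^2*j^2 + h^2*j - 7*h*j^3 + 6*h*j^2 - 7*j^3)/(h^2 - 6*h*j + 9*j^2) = j*(h^3 + 6*h^2*j + h^2 - 7*h*j^2 + 6*h*j - 7*j^2)/(h^2 - 6*h*j + 9*j^2)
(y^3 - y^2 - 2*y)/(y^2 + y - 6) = y*(y + 1)/(y + 3)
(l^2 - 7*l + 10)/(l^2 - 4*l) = (l^2 - 7*l + 10)/(l*(l - 4))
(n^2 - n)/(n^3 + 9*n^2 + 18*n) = (n - 1)/(n^2 + 9*n + 18)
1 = 1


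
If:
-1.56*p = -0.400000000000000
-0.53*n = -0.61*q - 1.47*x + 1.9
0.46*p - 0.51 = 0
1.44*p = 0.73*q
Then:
No Solution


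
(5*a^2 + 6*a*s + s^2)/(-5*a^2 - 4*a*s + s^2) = (5*a + s)/(-5*a + s)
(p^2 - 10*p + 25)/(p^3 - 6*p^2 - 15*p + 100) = 1/(p + 4)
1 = 1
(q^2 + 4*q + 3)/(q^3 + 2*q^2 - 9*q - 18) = (q + 1)/(q^2 - q - 6)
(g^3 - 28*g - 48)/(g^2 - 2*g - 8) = (g^2 - 2*g - 24)/(g - 4)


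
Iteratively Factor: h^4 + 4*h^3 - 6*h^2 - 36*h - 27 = (h + 3)*(h^3 + h^2 - 9*h - 9) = (h - 3)*(h + 3)*(h^2 + 4*h + 3) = (h - 3)*(h + 1)*(h + 3)*(h + 3)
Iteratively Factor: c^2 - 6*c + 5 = (c - 5)*(c - 1)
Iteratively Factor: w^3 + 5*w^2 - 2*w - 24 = (w + 3)*(w^2 + 2*w - 8) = (w - 2)*(w + 3)*(w + 4)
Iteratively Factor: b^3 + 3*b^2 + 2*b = (b + 2)*(b^2 + b) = (b + 1)*(b + 2)*(b)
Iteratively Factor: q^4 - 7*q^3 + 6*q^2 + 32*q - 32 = (q - 4)*(q^3 - 3*q^2 - 6*q + 8) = (q - 4)*(q + 2)*(q^2 - 5*q + 4) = (q - 4)*(q - 1)*(q + 2)*(q - 4)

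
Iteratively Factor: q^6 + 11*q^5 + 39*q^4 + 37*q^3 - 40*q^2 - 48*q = (q + 4)*(q^5 + 7*q^4 + 11*q^3 - 7*q^2 - 12*q) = (q + 4)^2*(q^4 + 3*q^3 - q^2 - 3*q) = q*(q + 4)^2*(q^3 + 3*q^2 - q - 3) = q*(q + 1)*(q + 4)^2*(q^2 + 2*q - 3) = q*(q + 1)*(q + 3)*(q + 4)^2*(q - 1)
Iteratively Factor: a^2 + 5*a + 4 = (a + 1)*(a + 4)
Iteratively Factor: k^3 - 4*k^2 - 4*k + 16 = (k - 4)*(k^2 - 4) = (k - 4)*(k - 2)*(k + 2)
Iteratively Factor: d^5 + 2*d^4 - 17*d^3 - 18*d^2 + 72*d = (d)*(d^4 + 2*d^3 - 17*d^2 - 18*d + 72) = d*(d + 3)*(d^3 - d^2 - 14*d + 24) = d*(d - 2)*(d + 3)*(d^2 + d - 12) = d*(d - 2)*(d + 3)*(d + 4)*(d - 3)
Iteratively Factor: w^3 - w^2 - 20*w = (w - 5)*(w^2 + 4*w) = (w - 5)*(w + 4)*(w)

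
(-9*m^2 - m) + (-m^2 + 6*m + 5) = -10*m^2 + 5*m + 5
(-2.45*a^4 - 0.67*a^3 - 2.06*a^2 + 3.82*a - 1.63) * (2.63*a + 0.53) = -6.4435*a^5 - 3.0606*a^4 - 5.7729*a^3 + 8.9548*a^2 - 2.2623*a - 0.8639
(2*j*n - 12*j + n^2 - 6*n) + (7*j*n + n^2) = 9*j*n - 12*j + 2*n^2 - 6*n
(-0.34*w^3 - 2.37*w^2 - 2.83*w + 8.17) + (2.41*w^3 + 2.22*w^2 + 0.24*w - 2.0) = 2.07*w^3 - 0.15*w^2 - 2.59*w + 6.17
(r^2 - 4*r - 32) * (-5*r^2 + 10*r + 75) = -5*r^4 + 30*r^3 + 195*r^2 - 620*r - 2400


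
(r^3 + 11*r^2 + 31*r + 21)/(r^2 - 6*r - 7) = (r^2 + 10*r + 21)/(r - 7)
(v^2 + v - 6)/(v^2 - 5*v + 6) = (v + 3)/(v - 3)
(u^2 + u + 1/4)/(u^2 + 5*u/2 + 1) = (u + 1/2)/(u + 2)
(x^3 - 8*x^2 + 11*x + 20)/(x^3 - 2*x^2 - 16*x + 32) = (x^2 - 4*x - 5)/(x^2 + 2*x - 8)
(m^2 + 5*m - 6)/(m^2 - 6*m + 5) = (m + 6)/(m - 5)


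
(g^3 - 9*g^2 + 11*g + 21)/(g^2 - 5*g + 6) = (g^2 - 6*g - 7)/(g - 2)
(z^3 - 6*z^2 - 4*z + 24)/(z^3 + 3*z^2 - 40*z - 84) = (z - 2)/(z + 7)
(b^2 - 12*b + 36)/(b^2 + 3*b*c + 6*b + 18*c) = (b^2 - 12*b + 36)/(b^2 + 3*b*c + 6*b + 18*c)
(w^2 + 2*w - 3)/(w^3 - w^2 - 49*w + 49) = (w + 3)/(w^2 - 49)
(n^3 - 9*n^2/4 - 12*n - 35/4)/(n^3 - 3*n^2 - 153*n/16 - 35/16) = 4*(n + 1)/(4*n + 1)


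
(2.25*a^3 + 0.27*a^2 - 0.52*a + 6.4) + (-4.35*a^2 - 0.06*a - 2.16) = 2.25*a^3 - 4.08*a^2 - 0.58*a + 4.24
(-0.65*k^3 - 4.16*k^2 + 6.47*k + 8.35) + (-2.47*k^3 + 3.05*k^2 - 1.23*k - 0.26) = -3.12*k^3 - 1.11*k^2 + 5.24*k + 8.09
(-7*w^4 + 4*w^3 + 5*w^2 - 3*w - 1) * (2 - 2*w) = 14*w^5 - 22*w^4 - 2*w^3 + 16*w^2 - 4*w - 2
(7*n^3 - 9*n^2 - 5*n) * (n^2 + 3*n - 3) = 7*n^5 + 12*n^4 - 53*n^3 + 12*n^2 + 15*n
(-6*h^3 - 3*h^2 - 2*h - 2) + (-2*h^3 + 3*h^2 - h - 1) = -8*h^3 - 3*h - 3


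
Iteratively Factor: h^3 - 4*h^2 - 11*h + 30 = (h - 2)*(h^2 - 2*h - 15) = (h - 5)*(h - 2)*(h + 3)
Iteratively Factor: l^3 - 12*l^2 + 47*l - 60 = (l - 5)*(l^2 - 7*l + 12) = (l - 5)*(l - 4)*(l - 3)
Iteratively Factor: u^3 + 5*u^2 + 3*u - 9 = (u - 1)*(u^2 + 6*u + 9) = (u - 1)*(u + 3)*(u + 3)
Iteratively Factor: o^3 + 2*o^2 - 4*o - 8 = (o + 2)*(o^2 - 4) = (o - 2)*(o + 2)*(o + 2)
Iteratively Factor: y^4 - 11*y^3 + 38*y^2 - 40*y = (y - 2)*(y^3 - 9*y^2 + 20*y) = y*(y - 2)*(y^2 - 9*y + 20) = y*(y - 5)*(y - 2)*(y - 4)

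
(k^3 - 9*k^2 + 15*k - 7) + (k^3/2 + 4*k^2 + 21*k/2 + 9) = 3*k^3/2 - 5*k^2 + 51*k/2 + 2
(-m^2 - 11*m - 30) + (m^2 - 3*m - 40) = -14*m - 70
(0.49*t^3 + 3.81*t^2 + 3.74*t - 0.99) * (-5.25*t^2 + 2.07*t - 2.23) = -2.5725*t^5 - 18.9882*t^4 - 12.841*t^3 + 4.443*t^2 - 10.3895*t + 2.2077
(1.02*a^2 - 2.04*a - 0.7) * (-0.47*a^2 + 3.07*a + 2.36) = -0.4794*a^4 + 4.0902*a^3 - 3.5266*a^2 - 6.9634*a - 1.652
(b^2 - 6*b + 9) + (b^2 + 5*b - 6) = 2*b^2 - b + 3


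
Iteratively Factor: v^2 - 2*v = (v)*(v - 2)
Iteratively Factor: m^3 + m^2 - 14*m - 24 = (m - 4)*(m^2 + 5*m + 6) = (m - 4)*(m + 3)*(m + 2)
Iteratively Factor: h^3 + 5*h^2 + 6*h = (h + 2)*(h^2 + 3*h) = h*(h + 2)*(h + 3)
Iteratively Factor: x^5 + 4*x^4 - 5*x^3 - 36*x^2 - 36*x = (x + 2)*(x^4 + 2*x^3 - 9*x^2 - 18*x) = (x + 2)^2*(x^3 - 9*x) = (x - 3)*(x + 2)^2*(x^2 + 3*x) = (x - 3)*(x + 2)^2*(x + 3)*(x)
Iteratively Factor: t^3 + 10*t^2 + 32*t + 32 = (t + 2)*(t^2 + 8*t + 16) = (t + 2)*(t + 4)*(t + 4)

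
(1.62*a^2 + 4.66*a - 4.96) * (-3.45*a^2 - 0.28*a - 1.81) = -5.589*a^4 - 16.5306*a^3 + 12.875*a^2 - 7.0458*a + 8.9776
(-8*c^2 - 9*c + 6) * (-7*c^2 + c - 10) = 56*c^4 + 55*c^3 + 29*c^2 + 96*c - 60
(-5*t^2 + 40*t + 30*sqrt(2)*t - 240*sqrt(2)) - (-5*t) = -5*t^2 + 30*sqrt(2)*t + 45*t - 240*sqrt(2)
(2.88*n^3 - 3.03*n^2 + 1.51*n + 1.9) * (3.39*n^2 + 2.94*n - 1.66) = 9.7632*n^5 - 1.8045*n^4 - 8.5701*n^3 + 15.9102*n^2 + 3.0794*n - 3.154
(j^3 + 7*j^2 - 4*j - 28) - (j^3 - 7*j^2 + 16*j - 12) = 14*j^2 - 20*j - 16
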